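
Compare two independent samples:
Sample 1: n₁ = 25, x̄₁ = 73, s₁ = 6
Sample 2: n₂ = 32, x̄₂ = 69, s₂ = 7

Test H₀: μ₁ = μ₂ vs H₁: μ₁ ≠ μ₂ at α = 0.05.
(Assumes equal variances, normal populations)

Pooled variance: s²_p = [24×6² + 31×7²]/(55) = 43.3273
s_p = 6.5823
SE = s_p×√(1/n₁ + 1/n₂) = 6.5823×√(1/25 + 1/32) = 1.7570
t = (x̄₁ - x̄₂)/SE = (73 - 69)/1.7570 = 2.2766
df = 55, t-critical = ±2.004
Decision: reject H₀

Answer: t = 2.2766, reject H₀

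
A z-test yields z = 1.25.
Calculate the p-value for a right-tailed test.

For z = 1.25:
p = P(Z > 1.25) = 1 - Φ(1.25) = 0.1056

Answer: p-value ≈ 0.1056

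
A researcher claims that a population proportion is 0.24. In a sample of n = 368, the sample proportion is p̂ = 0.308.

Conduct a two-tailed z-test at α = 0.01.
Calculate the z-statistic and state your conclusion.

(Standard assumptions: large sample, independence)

H₀: p = 0.24, H₁: p ≠ 0.24
Standard error: SE = √(p₀(1-p₀)/n) = √(0.24×0.76/368) = 0.022263
z-statistic: z = (p̂ - p₀)/SE = (0.308 - 0.24)/0.022263 = 3.0544
Critical value: z_0.005 = ±2.576
p-value = 0.0023
Decision: reject H₀ at α = 0.01

Answer: z = 3.0544, reject H₀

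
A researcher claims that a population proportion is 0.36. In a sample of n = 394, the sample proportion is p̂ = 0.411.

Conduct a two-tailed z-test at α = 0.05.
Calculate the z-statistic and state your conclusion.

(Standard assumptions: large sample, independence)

Answer: z = 2.1090, reject H₀

Derivation:
H₀: p = 0.36, H₁: p ≠ 0.36
Standard error: SE = √(p₀(1-p₀)/n) = √(0.36×0.64/394) = 0.024182
z-statistic: z = (p̂ - p₀)/SE = (0.411 - 0.36)/0.024182 = 2.1090
Critical value: z_0.025 = ±1.960
p-value = 0.0349
Decision: reject H₀ at α = 0.05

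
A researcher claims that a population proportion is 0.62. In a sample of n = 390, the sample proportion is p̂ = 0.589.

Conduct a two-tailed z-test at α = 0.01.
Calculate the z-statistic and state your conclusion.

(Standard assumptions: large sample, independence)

H₀: p = 0.62, H₁: p ≠ 0.62
Standard error: SE = √(p₀(1-p₀)/n) = √(0.62×0.38/390) = 0.024578
z-statistic: z = (p̂ - p₀)/SE = (0.589 - 0.62)/0.024578 = -1.2613
Critical value: z_0.005 = ±2.576
p-value = 0.2072
Decision: fail to reject H₀ at α = 0.01

Answer: z = -1.2613, fail to reject H₀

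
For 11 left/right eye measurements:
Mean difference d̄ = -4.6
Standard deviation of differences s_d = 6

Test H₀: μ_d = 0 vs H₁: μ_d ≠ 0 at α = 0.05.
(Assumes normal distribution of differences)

df = n - 1 = 10
SE = s_d/√n = 6/√11 = 1.8091
t = d̄/SE = -4.6/1.8091 = -2.5427
Critical value: t_{0.025,10} = ±2.228
p-value ≈ 0.0292
Decision: reject H₀

Answer: t = -2.5427, reject H₀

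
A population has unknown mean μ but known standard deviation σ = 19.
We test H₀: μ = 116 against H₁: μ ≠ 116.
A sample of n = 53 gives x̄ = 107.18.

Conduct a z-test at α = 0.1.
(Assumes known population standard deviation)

Standard error: SE = σ/√n = 19/√53 = 2.6099
z-statistic: z = (x̄ - μ₀)/SE = (107.18 - 116)/2.6099 = -3.3794
Critical value: ±1.645
p-value = 0.0007
Decision: reject H₀

Answer: z = -3.3794, reject H₀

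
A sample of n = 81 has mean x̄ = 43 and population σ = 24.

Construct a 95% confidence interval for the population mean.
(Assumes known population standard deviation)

Confidence level: 95%, α = 0.05
z_0.025 = 1.960
SE = σ/√n = 24/√81 = 2.6667
Margin of error = 1.960 × 2.6667 = 5.2267
CI: x̄ ± margin = 43 ± 5.2267
CI: (37.7733, 48.2267)

Answer: (37.7733, 48.2267)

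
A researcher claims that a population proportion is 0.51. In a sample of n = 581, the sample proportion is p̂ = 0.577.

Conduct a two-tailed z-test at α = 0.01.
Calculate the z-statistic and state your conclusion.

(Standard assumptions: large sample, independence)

Answer: z = 3.2306, reject H₀

Derivation:
H₀: p = 0.51, H₁: p ≠ 0.51
Standard error: SE = √(p₀(1-p₀)/n) = √(0.51×0.49/581) = 0.020739
z-statistic: z = (p̂ - p₀)/SE = (0.577 - 0.51)/0.020739 = 3.2306
Critical value: z_0.005 = ±2.576
p-value = 0.0012
Decision: reject H₀ at α = 0.01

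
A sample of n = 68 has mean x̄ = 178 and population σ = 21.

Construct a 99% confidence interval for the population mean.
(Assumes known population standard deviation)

Confidence level: 99%, α = 0.01
z_0.005 = 2.576
SE = σ/√n = 21/√68 = 2.5466
Margin of error = 2.576 × 2.5466 = 6.5600
CI: x̄ ± margin = 178 ± 6.5600
CI: (171.4400, 184.5600)

Answer: (171.4400, 184.5600)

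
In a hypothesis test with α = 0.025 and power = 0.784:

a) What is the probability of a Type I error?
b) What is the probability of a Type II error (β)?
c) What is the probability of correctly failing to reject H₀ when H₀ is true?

Answer: a) 0.025, b) 0.216, c) 0.975

Derivation:
a) Type I error probability = α = 0.025
b) Power = P(reject H₀ | H₁ true) = 1 - β = 0.784, so Type II error probability = β = 1 - Power = 0.216
c) P(fail to reject H₀ | H₀ true) = 1 - α = 0.975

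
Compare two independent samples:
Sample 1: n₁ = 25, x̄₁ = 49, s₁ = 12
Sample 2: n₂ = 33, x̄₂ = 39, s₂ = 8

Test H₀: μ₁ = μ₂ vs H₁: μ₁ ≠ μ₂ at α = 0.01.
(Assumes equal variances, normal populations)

Pooled variance: s²_p = [24×12² + 32×8²]/(56) = 98.2857
s_p = 9.9139
SE = s_p×√(1/n₁ + 1/n₂) = 9.9139×√(1/25 + 1/33) = 2.6286
t = (x̄₁ - x̄₂)/SE = (49 - 39)/2.6286 = 3.8043
df = 56, t-critical = ±2.667
Decision: reject H₀

Answer: t = 3.8043, reject H₀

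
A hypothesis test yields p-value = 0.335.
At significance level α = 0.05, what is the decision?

Answer: fail to reject H₀

Derivation:
Compare p-value to α:
0.335 ≥ 0.05
Decision: fail to reject H₀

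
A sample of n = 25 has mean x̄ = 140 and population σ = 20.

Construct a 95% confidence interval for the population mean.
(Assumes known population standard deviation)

Confidence level: 95%, α = 0.05
z_0.025 = 1.960
SE = σ/√n = 20/√25 = 4.0000
Margin of error = 1.960 × 4.0000 = 7.8400
CI: x̄ ± margin = 140 ± 7.8400
CI: (132.1600, 147.8400)

Answer: (132.1600, 147.8400)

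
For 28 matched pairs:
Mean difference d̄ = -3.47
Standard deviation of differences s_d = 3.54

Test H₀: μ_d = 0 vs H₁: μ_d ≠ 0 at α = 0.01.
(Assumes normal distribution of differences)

df = n - 1 = 27
SE = s_d/√n = 3.54/√28 = 0.6690
t = d̄/SE = -3.47/0.6690 = -5.1868
Critical value: t_{0.005,27} = ±2.771
p-value < 0.0001
Decision: reject H₀

Answer: t = -5.1868, reject H₀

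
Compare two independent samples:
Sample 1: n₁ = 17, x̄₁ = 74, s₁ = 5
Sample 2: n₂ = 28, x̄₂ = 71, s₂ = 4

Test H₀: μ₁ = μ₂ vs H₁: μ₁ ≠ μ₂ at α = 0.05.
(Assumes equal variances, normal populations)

Pooled variance: s²_p = [16×5² + 27×4²]/(43) = 19.3488
s_p = 4.3987
SE = s_p×√(1/n₁ + 1/n₂) = 4.3987×√(1/17 + 1/28) = 1.3525
t = (x̄₁ - x̄₂)/SE = (74 - 71)/1.3525 = 2.2181
df = 43, t-critical = ±2.017
Decision: reject H₀

Answer: t = 2.2181, reject H₀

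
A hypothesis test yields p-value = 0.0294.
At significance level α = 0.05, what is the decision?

Answer: reject H₀

Derivation:
Compare p-value to α:
0.0294 < 0.05
Decision: reject H₀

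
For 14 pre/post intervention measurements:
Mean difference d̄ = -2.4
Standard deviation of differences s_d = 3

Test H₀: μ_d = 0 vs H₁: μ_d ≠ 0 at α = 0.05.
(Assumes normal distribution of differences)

df = n - 1 = 13
SE = s_d/√n = 3/√14 = 0.8018
t = d̄/SE = -2.4/0.8018 = -2.9933
Critical value: t_{0.025,13} = ±2.160
p-value ≈ 0.0104
Decision: reject H₀

Answer: t = -2.9933, reject H₀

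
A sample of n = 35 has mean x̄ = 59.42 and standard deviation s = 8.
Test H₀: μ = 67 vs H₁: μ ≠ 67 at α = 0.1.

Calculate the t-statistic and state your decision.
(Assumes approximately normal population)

df = n - 1 = 34
SE = s/√n = 8/√35 = 1.3522
t = (x̄ - μ₀)/SE = (59.42 - 67)/1.3522 = -5.6057
Critical value: t_{0.05,34} = ±1.691
p-value < 0.0001
Decision: reject H₀

Answer: t = -5.6057, reject H₀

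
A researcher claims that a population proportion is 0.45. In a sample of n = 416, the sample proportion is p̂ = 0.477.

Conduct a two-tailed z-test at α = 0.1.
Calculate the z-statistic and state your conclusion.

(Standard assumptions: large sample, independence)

H₀: p = 0.45, H₁: p ≠ 0.45
Standard error: SE = √(p₀(1-p₀)/n) = √(0.45×0.55/416) = 0.024392
z-statistic: z = (p̂ - p₀)/SE = (0.477 - 0.45)/0.024392 = 1.1069
Critical value: z_0.05 = ±1.645
p-value = 0.2683
Decision: fail to reject H₀ at α = 0.1

Answer: z = 1.1069, fail to reject H₀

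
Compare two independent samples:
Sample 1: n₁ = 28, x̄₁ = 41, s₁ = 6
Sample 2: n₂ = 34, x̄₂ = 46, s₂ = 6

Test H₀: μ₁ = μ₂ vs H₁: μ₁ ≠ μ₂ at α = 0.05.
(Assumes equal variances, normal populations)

Answer: t = -3.2654, reject H₀

Derivation:
Pooled variance: s²_p = [27×6² + 33×6²]/(60) = 36.0000
s_p = 6.0000
SE = s_p×√(1/n₁ + 1/n₂) = 6.0000×√(1/28 + 1/34) = 1.5312
t = (x̄₁ - x̄₂)/SE = (41 - 46)/1.5312 = -3.2654
df = 60, t-critical = ±2.000
Decision: reject H₀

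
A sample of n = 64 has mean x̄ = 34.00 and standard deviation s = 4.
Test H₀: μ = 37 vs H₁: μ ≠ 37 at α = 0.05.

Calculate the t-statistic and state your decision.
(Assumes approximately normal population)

df = n - 1 = 63
SE = s/√n = 4/√64 = 0.5000
t = (x̄ - μ₀)/SE = (34.00 - 37)/0.5000 = -6.0000
Critical value: t_{0.025,63} = ±1.998
p-value < 0.0001
Decision: reject H₀

Answer: t = -6.0000, reject H₀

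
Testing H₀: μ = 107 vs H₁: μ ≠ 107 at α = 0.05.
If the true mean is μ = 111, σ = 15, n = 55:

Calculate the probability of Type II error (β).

SE = σ/√n = 15/√55 = 2.0226
Critical values: μ₀ ± z_0.025×SE = 107 ± 1.960×2.0226
Acceptance region: (103.0357, 110.9643)
Under H₁ (μ = 111): z_high = (110.9643 - 111)/2.0226 = -0.0177, z_low = (103.0357 - 111)/2.0226 = -3.9377
β = P(not reject | H₁) = Φ(-0.0177) - Φ(-3.9377) ≈ 0.4929

Answer: β ≈ 0.4929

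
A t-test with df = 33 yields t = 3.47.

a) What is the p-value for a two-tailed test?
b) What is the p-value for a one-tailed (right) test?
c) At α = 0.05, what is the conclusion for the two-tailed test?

Using t-distribution with df = 33:
a) Two-tailed: p = 2×P(T > 3.47) = 0.0015
b) One-tailed: p = P(T > 3.47) = 0.0007
c) 0.0015 < 0.05, reject H₀

Answer: a) 0.0015, b) 0.0007, c) reject H₀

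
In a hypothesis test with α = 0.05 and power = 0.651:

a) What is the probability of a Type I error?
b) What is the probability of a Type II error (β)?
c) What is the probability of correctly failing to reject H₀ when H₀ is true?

Answer: a) 0.05, b) 0.349, c) 0.95

Derivation:
a) Type I error probability = α = 0.05
b) Power = P(reject H₀ | H₁ true) = 1 - β = 0.651, so Type II error probability = β = 1 - Power = 0.349
c) P(fail to reject H₀ | H₀ true) = 1 - α = 0.95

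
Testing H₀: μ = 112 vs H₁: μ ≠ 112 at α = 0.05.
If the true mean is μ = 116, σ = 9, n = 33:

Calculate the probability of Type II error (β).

SE = σ/√n = 9/√33 = 1.5667
Critical values: μ₀ ± z_0.025×SE = 112 ± 1.960×1.5667
Acceptance region: (108.9293, 115.0707)
Under H₁ (μ = 116): z_high = (115.0707 - 116)/1.5667 = -0.5932, z_low = (108.9293 - 116)/1.5667 = -4.5131
β = P(not reject | H₁) = Φ(-0.5932) - Φ(-4.5131) ≈ 0.2765

Answer: β ≈ 0.2765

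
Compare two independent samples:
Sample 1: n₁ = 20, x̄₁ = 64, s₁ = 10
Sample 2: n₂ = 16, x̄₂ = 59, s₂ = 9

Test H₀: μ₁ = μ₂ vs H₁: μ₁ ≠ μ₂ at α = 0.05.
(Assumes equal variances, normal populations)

Pooled variance: s²_p = [19×10² + 15×9²]/(34) = 91.6176
s_p = 9.5717
SE = s_p×√(1/n₁ + 1/n₂) = 9.5717×√(1/20 + 1/16) = 3.2104
t = (x̄₁ - x̄₂)/SE = (64 - 59)/3.2104 = 1.5574
df = 34, t-critical = ±2.032
Decision: fail to reject H₀

Answer: t = 1.5574, fail to reject H₀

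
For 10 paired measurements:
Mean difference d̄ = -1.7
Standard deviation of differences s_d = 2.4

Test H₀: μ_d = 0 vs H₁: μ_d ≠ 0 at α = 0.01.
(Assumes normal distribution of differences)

df = n - 1 = 9
SE = s_d/√n = 2.4/√10 = 0.7589
t = d̄/SE = -1.7/0.7589 = -2.2401
Critical value: t_{0.005,9} = ±3.250
p-value ≈ 0.0518
Decision: fail to reject H₀

Answer: t = -2.2401, fail to reject H₀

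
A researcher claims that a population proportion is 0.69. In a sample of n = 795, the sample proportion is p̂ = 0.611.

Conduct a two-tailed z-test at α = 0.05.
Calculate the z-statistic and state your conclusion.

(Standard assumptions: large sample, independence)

Answer: z = -4.8162, reject H₀

Derivation:
H₀: p = 0.69, H₁: p ≠ 0.69
Standard error: SE = √(p₀(1-p₀)/n) = √(0.69×0.31/795) = 0.016403
z-statistic: z = (p̂ - p₀)/SE = (0.611 - 0.69)/0.016403 = -4.8162
Critical value: z_0.025 = ±1.960
p-value < 0.0001
Decision: reject H₀ at α = 0.05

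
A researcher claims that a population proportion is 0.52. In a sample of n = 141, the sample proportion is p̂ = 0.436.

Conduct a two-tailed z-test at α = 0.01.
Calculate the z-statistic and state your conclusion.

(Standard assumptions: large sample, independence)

Answer: z = -1.9965, fail to reject H₀

Derivation:
H₀: p = 0.52, H₁: p ≠ 0.52
Standard error: SE = √(p₀(1-p₀)/n) = √(0.52×0.48/141) = 0.042074
z-statistic: z = (p̂ - p₀)/SE = (0.436 - 0.52)/0.042074 = -1.9965
Critical value: z_0.005 = ±2.576
p-value = 0.0459
Decision: fail to reject H₀ at α = 0.01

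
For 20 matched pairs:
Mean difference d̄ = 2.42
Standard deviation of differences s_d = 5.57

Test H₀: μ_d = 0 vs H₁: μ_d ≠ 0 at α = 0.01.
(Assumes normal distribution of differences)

Answer: t = 1.9430, fail to reject H₀

Derivation:
df = n - 1 = 19
SE = s_d/√n = 5.57/√20 = 1.2455
t = d̄/SE = 2.42/1.2455 = 1.9430
Critical value: t_{0.005,19} = ±2.861
p-value ≈ 0.0670
Decision: fail to reject H₀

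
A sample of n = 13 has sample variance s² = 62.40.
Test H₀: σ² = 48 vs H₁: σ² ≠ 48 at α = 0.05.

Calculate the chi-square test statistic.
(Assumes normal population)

Answer: χ² = 15.6000, fail to reject H₀

Derivation:
df = n - 1 = 12
χ² = (n-1)s²/σ₀² = 12×62.40/48 = 15.6000
Critical values: χ²_{0.975,12} = 4.404, χ²_{0.025,12} = 23.337
Rejection region: χ² < 4.404 or χ² > 23.337
Decision: fail to reject H₀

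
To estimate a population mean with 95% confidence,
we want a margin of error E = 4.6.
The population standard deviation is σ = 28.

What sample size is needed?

Answer: n = 143

Derivation:
z_0.025 = 1.960
n = (z×σ/E)² = (1.960×28/4.6)²
n = 142.3353
Round up: n = 143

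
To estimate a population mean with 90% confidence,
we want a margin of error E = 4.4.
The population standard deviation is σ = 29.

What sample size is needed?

z_0.05 = 1.645
n = (z×σ/E)² = (1.645×29/4.4)²
n = 117.5499
Round up: n = 118

Answer: n = 118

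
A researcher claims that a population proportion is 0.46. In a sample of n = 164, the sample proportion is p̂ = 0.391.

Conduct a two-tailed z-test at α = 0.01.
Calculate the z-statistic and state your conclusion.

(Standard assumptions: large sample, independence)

Answer: z = -1.7730, fail to reject H₀

Derivation:
H₀: p = 0.46, H₁: p ≠ 0.46
Standard error: SE = √(p₀(1-p₀)/n) = √(0.46×0.54/164) = 0.038918
z-statistic: z = (p̂ - p₀)/SE = (0.391 - 0.46)/0.038918 = -1.7730
Critical value: z_0.005 = ±2.576
p-value = 0.0762
Decision: fail to reject H₀ at α = 0.01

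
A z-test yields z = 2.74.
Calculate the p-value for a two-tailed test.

Answer: p-value ≈ 0.0061

Derivation:
For z = 2.74:
p = 2×P(Z > |2.74|) = 2×(1 - Φ(2.74)) = 0.0061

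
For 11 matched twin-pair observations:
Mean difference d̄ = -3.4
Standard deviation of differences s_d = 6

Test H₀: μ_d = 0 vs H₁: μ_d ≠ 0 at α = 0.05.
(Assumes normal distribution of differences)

df = n - 1 = 10
SE = s_d/√n = 6/√11 = 1.8091
t = d̄/SE = -3.4/1.8091 = -1.8794
Critical value: t_{0.025,10} = ±2.228
p-value ≈ 0.0896
Decision: fail to reject H₀

Answer: t = -1.8794, fail to reject H₀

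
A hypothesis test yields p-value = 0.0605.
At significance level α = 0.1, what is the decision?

Compare p-value to α:
0.0605 < 0.1
Decision: reject H₀

Answer: reject H₀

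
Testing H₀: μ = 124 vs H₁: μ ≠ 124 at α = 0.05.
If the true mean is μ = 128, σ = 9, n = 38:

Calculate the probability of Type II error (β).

SE = σ/√n = 9/√38 = 1.4600
Critical values: μ₀ ± z_0.025×SE = 124 ± 1.960×1.4600
Acceptance region: (121.1384, 126.8616)
Under H₁ (μ = 128): z_high = (126.8616 - 128)/1.4600 = -0.7797, z_low = (121.1384 - 128)/1.4600 = -4.6997
β = P(not reject | H₁) = Φ(-0.7797) - Φ(-4.6997) ≈ 0.2178

Answer: β ≈ 0.2178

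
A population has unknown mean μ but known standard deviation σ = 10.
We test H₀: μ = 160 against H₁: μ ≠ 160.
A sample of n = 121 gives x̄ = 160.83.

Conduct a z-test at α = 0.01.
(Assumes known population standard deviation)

Answer: z = 0.9130, fail to reject H₀

Derivation:
Standard error: SE = σ/√n = 10/√121 = 0.9091
z-statistic: z = (x̄ - μ₀)/SE = (160.83 - 160)/0.9091 = 0.9130
Critical value: ±2.576
p-value = 0.3612
Decision: fail to reject H₀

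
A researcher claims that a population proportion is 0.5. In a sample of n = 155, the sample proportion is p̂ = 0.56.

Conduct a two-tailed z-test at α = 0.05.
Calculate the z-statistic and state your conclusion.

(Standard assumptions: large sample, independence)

Answer: z = 1.4940, fail to reject H₀

Derivation:
H₀: p = 0.5, H₁: p ≠ 0.5
Standard error: SE = √(p₀(1-p₀)/n) = √(0.5×0.5/155) = 0.040161
z-statistic: z = (p̂ - p₀)/SE = (0.56 - 0.5)/0.040161 = 1.4940
Critical value: z_0.025 = ±1.960
p-value = 0.1352
Decision: fail to reject H₀ at α = 0.05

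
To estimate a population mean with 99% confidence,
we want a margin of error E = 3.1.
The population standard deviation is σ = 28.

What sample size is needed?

Answer: n = 542

Derivation:
z_0.005 = 2.576
n = (z×σ/E)² = (2.576×28/3.1)²
n = 541.3578
Round up: n = 542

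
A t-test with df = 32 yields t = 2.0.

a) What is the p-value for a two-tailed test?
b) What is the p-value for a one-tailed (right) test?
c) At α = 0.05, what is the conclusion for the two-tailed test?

Using t-distribution with df = 32:
a) Two-tailed: p = 2×P(T > 2.0) = 0.0540
b) One-tailed: p = P(T > 2.0) = 0.0270
c) 0.0540 ≥ 0.05, fail to reject H₀

Answer: a) 0.0540, b) 0.0270, c) fail to reject H₀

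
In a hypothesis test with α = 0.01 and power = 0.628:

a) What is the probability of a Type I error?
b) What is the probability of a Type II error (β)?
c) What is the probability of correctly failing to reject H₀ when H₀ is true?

a) Type I error probability = α = 0.01
b) Power = P(reject H₀ | H₁ true) = 1 - β = 0.628, so Type II error probability = β = 1 - Power = 0.372
c) P(fail to reject H₀ | H₀ true) = 1 - α = 0.99

Answer: a) 0.01, b) 0.372, c) 0.99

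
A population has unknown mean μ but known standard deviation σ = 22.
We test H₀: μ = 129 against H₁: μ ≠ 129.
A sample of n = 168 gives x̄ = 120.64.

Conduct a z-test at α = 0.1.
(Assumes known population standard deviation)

Answer: z = -4.9255, reject H₀

Derivation:
Standard error: SE = σ/√n = 22/√168 = 1.6973
z-statistic: z = (x̄ - μ₀)/SE = (120.64 - 129)/1.6973 = -4.9255
Critical value: ±1.645
p-value < 0.0001
Decision: reject H₀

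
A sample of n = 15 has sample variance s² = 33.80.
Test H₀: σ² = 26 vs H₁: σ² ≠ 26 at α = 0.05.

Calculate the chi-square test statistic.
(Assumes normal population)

df = n - 1 = 14
χ² = (n-1)s²/σ₀² = 14×33.80/26 = 18.2000
Critical values: χ²_{0.975,14} = 5.629, χ²_{0.025,14} = 26.119
Rejection region: χ² < 5.629 or χ² > 26.119
Decision: fail to reject H₀

Answer: χ² = 18.2000, fail to reject H₀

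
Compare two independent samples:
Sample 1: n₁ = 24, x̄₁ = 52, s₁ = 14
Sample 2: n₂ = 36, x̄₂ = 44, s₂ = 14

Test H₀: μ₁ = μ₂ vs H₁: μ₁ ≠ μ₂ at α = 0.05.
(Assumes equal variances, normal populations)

Pooled variance: s²_p = [23×14² + 35×14²]/(58) = 196.0000
s_p = 14.0000
SE = s_p×√(1/n₁ + 1/n₂) = 14.0000×√(1/24 + 1/36) = 3.6893
t = (x̄₁ - x̄₂)/SE = (52 - 44)/3.6893 = 2.1684
df = 58, t-critical = ±2.002
Decision: reject H₀

Answer: t = 2.1684, reject H₀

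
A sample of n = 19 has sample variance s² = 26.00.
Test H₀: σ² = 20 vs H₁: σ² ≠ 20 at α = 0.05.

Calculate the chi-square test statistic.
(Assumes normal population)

df = n - 1 = 18
χ² = (n-1)s²/σ₀² = 18×26.00/20 = 23.4000
Critical values: χ²_{0.975,18} = 8.231, χ²_{0.025,18} = 31.526
Rejection region: χ² < 8.231 or χ² > 31.526
Decision: fail to reject H₀

Answer: χ² = 23.4000, fail to reject H₀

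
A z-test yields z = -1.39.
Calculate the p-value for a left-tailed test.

Answer: p-value ≈ 0.0823

Derivation:
For z = -1.39:
p = P(Z < -1.39) = Φ(-1.39) = 0.0823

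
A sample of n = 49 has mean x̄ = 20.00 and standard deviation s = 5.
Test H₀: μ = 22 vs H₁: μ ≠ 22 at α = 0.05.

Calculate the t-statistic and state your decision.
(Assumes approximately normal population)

df = n - 1 = 48
SE = s/√n = 5/√49 = 0.7143
t = (x̄ - μ₀)/SE = (20.00 - 22)/0.7143 = -2.7999
Critical value: t_{0.025,48} = ±2.011
p-value ≈ 0.0073
Decision: reject H₀

Answer: t = -2.7999, reject H₀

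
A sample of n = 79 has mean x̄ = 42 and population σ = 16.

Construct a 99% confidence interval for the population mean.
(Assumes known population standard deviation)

Confidence level: 99%, α = 0.01
z_0.005 = 2.576
SE = σ/√n = 16/√79 = 1.8001
Margin of error = 2.576 × 1.8001 = 4.6371
CI: x̄ ± margin = 42 ± 4.6371
CI: (37.3629, 46.6371)

Answer: (37.3629, 46.6371)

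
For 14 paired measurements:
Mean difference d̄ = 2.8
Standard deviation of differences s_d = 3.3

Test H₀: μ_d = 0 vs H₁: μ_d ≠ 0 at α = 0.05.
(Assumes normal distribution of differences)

Answer: t = 3.1746, reject H₀

Derivation:
df = n - 1 = 13
SE = s_d/√n = 3.3/√14 = 0.8820
t = d̄/SE = 2.8/0.8820 = 3.1746
Critical value: t_{0.025,13} = ±2.160
p-value ≈ 0.0073
Decision: reject H₀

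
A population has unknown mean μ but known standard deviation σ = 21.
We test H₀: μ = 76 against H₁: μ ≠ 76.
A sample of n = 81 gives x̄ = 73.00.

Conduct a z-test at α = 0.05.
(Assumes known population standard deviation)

Answer: z = -1.2857, fail to reject H₀

Derivation:
Standard error: SE = σ/√n = 21/√81 = 2.3333
z-statistic: z = (x̄ - μ₀)/SE = (73.00 - 76)/2.3333 = -1.2857
Critical value: ±1.960
p-value = 0.1985
Decision: fail to reject H₀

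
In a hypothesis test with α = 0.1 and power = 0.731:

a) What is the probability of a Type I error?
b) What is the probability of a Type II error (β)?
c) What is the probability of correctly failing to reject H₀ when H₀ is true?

Answer: a) 0.1, b) 0.269, c) 0.9

Derivation:
a) Type I error probability = α = 0.1
b) Power = P(reject H₀ | H₁ true) = 1 - β = 0.731, so Type II error probability = β = 1 - Power = 0.269
c) P(fail to reject H₀ | H₀ true) = 1 - α = 0.9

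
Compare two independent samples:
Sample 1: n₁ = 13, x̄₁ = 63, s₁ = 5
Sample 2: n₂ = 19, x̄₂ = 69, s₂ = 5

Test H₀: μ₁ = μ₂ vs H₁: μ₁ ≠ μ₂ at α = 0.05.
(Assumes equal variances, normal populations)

Pooled variance: s²_p = [12×5² + 18×5²]/(30) = 25.0000
s_p = 5.0000
SE = s_p×√(1/n₁ + 1/n₂) = 5.0000×√(1/13 + 1/19) = 1.7997
t = (x̄₁ - x̄₂)/SE = (63 - 69)/1.7997 = -3.3339
df = 30, t-critical = ±2.042
Decision: reject H₀

Answer: t = -3.3339, reject H₀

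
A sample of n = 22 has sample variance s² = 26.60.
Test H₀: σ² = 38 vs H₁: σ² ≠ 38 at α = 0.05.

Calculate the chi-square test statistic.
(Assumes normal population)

Answer: χ² = 14.7000, fail to reject H₀

Derivation:
df = n - 1 = 21
χ² = (n-1)s²/σ₀² = 21×26.60/38 = 14.7000
Critical values: χ²_{0.975,21} = 10.283, χ²_{0.025,21} = 35.479
Rejection region: χ² < 10.283 or χ² > 35.479
Decision: fail to reject H₀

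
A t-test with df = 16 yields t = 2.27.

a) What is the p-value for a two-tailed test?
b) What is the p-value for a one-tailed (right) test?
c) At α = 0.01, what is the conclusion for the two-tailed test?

Using t-distribution with df = 16:
a) Two-tailed: p = 2×P(T > 2.27) = 0.0374
b) One-tailed: p = P(T > 2.27) = 0.0187
c) 0.0374 ≥ 0.01, fail to reject H₀

Answer: a) 0.0374, b) 0.0187, c) fail to reject H₀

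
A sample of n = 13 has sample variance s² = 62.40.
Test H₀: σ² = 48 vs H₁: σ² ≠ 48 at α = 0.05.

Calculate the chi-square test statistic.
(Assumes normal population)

df = n - 1 = 12
χ² = (n-1)s²/σ₀² = 12×62.40/48 = 15.6000
Critical values: χ²_{0.975,12} = 4.404, χ²_{0.025,12} = 23.337
Rejection region: χ² < 4.404 or χ² > 23.337
Decision: fail to reject H₀

Answer: χ² = 15.6000, fail to reject H₀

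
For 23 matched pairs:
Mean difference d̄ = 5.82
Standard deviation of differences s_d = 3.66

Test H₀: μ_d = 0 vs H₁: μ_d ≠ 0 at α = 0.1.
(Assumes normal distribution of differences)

Answer: t = 7.6258, reject H₀

Derivation:
df = n - 1 = 22
SE = s_d/√n = 3.66/√23 = 0.7632
t = d̄/SE = 5.82/0.7632 = 7.6258
Critical value: t_{0.05,22} = ±1.717
p-value < 0.0001
Decision: reject H₀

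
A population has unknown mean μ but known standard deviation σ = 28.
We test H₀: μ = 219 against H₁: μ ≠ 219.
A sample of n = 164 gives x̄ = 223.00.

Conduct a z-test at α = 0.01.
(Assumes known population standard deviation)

Standard error: SE = σ/√n = 28/√164 = 2.1864
z-statistic: z = (x̄ - μ₀)/SE = (223.00 - 219)/2.1864 = 1.8295
Critical value: ±2.576
p-value = 0.0673
Decision: fail to reject H₀

Answer: z = 1.8295, fail to reject H₀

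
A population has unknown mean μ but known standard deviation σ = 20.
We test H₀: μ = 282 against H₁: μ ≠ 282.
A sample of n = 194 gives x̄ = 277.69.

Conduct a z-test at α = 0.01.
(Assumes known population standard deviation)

Standard error: SE = σ/√n = 20/√194 = 1.4359
z-statistic: z = (x̄ - μ₀)/SE = (277.69 - 282)/1.4359 = -3.0016
Critical value: ±2.576
p-value = 0.0027
Decision: reject H₀

Answer: z = -3.0016, reject H₀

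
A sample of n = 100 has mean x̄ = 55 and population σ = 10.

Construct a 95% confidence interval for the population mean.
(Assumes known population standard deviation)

Confidence level: 95%, α = 0.05
z_0.025 = 1.960
SE = σ/√n = 10/√100 = 1.0000
Margin of error = 1.960 × 1.0000 = 1.9600
CI: x̄ ± margin = 55 ± 1.9600
CI: (53.0400, 56.9600)

Answer: (53.0400, 56.9600)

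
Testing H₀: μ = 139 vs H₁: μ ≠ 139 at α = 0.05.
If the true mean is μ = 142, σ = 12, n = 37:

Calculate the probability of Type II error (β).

SE = σ/√n = 12/√37 = 1.9728
Critical values: μ₀ ± z_0.025×SE = 139 ± 1.960×1.9728
Acceptance region: (135.1333, 142.8667)
Under H₁ (μ = 142): z_high = (142.8667 - 142)/1.9728 = 0.4393, z_low = (135.1333 - 142)/1.9728 = -3.4807
β = P(not reject | H₁) = Φ(0.4393) - Φ(-3.4807) ≈ 0.6695

Answer: β ≈ 0.6695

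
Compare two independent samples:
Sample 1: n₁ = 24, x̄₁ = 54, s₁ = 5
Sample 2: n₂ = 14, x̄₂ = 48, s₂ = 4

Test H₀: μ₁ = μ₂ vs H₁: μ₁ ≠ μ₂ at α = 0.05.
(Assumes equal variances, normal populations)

Answer: t = 3.8256, reject H₀

Derivation:
Pooled variance: s²_p = [23×5² + 13×4²]/(36) = 21.7500
s_p = 4.6637
SE = s_p×√(1/n₁ + 1/n₂) = 4.6637×√(1/24 + 1/14) = 1.5684
t = (x̄₁ - x̄₂)/SE = (54 - 48)/1.5684 = 3.8256
df = 36, t-critical = ±2.028
Decision: reject H₀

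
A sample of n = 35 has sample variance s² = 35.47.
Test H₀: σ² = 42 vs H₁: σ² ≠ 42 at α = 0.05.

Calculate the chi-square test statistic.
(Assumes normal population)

Answer: χ² = 28.7138, fail to reject H₀

Derivation:
df = n - 1 = 34
χ² = (n-1)s²/σ₀² = 34×35.47/42 = 28.7138
Critical values: χ²_{0.975,34} = 19.806, χ²_{0.025,34} = 51.966
Rejection region: χ² < 19.806 or χ² > 51.966
Decision: fail to reject H₀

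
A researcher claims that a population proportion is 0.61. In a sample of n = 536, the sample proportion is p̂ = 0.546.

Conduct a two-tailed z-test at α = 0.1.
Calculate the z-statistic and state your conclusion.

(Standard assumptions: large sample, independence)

Answer: z = -3.0378, reject H₀

Derivation:
H₀: p = 0.61, H₁: p ≠ 0.61
Standard error: SE = √(p₀(1-p₀)/n) = √(0.61×0.39/536) = 0.021068
z-statistic: z = (p̂ - p₀)/SE = (0.546 - 0.61)/0.021068 = -3.0378
Critical value: z_0.05 = ±1.645
p-value = 0.0024
Decision: reject H₀ at α = 0.1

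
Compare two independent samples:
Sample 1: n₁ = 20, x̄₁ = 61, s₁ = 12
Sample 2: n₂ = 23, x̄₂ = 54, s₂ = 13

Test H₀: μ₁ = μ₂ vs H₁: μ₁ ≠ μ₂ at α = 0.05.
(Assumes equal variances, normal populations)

Answer: t = 1.8248, fail to reject H₀

Derivation:
Pooled variance: s²_p = [19×12² + 22×13²]/(41) = 157.4146
s_p = 12.5465
SE = s_p×√(1/n₁ + 1/n₂) = 12.5465×√(1/20 + 1/23) = 3.8360
t = (x̄₁ - x̄₂)/SE = (61 - 54)/3.8360 = 1.8248
df = 41, t-critical = ±2.020
Decision: fail to reject H₀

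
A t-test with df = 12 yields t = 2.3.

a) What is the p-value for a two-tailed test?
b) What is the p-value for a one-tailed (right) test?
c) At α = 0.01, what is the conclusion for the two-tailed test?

Answer: a) 0.0402, b) 0.0201, c) fail to reject H₀

Derivation:
Using t-distribution with df = 12:
a) Two-tailed: p = 2×P(T > 2.3) = 0.0402
b) One-tailed: p = P(T > 2.3) = 0.0201
c) 0.0402 ≥ 0.01, fail to reject H₀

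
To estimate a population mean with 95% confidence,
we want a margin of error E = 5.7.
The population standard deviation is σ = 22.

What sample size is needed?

z_0.025 = 1.960
n = (z×σ/E)² = (1.960×22/5.7)²
n = 57.2279
Round up: n = 58

Answer: n = 58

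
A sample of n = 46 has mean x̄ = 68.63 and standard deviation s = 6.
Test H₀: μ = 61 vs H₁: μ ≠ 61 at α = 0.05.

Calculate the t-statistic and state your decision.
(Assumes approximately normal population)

df = n - 1 = 45
SE = s/√n = 6/√46 = 0.8847
t = (x̄ - μ₀)/SE = (68.63 - 61)/0.8847 = 8.6244
Critical value: t_{0.025,45} = ±2.014
p-value < 0.0001
Decision: reject H₀

Answer: t = 8.6244, reject H₀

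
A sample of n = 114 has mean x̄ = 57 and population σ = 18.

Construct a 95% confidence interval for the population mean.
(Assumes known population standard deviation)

Confidence level: 95%, α = 0.05
z_0.025 = 1.960
SE = σ/√n = 18/√114 = 1.6859
Margin of error = 1.960 × 1.6859 = 3.3044
CI: x̄ ± margin = 57 ± 3.3044
CI: (53.6956, 60.3044)

Answer: (53.6956, 60.3044)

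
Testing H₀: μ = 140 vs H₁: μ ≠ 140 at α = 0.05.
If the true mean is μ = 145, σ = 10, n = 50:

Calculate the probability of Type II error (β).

SE = σ/√n = 10/√50 = 1.4142
Critical values: μ₀ ± z_0.025×SE = 140 ± 1.960×1.4142
Acceptance region: (137.2282, 142.7718)
Under H₁ (μ = 145): z_high = (142.7718 - 145)/1.4142 = -1.5756, z_low = (137.2282 - 145)/1.4142 = -5.4955
β = P(not reject | H₁) = Φ(-1.5756) - Φ(-5.4955) ≈ 0.0576

Answer: β ≈ 0.0576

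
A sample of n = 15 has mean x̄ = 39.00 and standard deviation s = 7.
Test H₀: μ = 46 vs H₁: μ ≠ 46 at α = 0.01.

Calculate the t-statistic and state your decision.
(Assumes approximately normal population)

Answer: t = -3.8730, reject H₀

Derivation:
df = n - 1 = 14
SE = s/√n = 7/√15 = 1.8074
t = (x̄ - μ₀)/SE = (39.00 - 46)/1.8074 = -3.8730
Critical value: t_{0.005,14} = ±2.977
p-value ≈ 0.0017
Decision: reject H₀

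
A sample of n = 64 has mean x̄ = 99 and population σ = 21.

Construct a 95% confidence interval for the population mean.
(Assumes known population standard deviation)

Confidence level: 95%, α = 0.05
z_0.025 = 1.960
SE = σ/√n = 21/√64 = 2.6250
Margin of error = 1.960 × 2.6250 = 5.1450
CI: x̄ ± margin = 99 ± 5.1450
CI: (93.8550, 104.1450)

Answer: (93.8550, 104.1450)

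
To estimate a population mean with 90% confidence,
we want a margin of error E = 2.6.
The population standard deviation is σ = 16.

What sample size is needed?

z_0.05 = 1.645
n = (z×σ/E)² = (1.645×16/2.6)²
n = 102.4767
Round up: n = 103

Answer: n = 103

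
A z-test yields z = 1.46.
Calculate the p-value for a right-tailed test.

Answer: p-value ≈ 0.0721

Derivation:
For z = 1.46:
p = P(Z > 1.46) = 1 - Φ(1.46) = 0.0721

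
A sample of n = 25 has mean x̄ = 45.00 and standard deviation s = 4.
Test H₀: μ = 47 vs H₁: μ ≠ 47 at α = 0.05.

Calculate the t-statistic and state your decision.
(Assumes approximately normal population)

Answer: t = -2.5000, reject H₀

Derivation:
df = n - 1 = 24
SE = s/√n = 4/√25 = 0.8000
t = (x̄ - μ₀)/SE = (45.00 - 47)/0.8000 = -2.5000
Critical value: t_{0.025,24} = ±2.064
p-value ≈ 0.0197
Decision: reject H₀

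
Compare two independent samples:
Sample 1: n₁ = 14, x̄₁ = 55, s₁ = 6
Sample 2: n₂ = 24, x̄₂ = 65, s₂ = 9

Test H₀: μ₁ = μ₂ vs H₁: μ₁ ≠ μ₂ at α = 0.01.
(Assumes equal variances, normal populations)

Pooled variance: s²_p = [13×6² + 23×9²]/(36) = 64.7500
s_p = 8.0467
SE = s_p×√(1/n₁ + 1/n₂) = 8.0467×√(1/14 + 1/24) = 2.7061
t = (x̄₁ - x̄₂)/SE = (55 - 65)/2.7061 = -3.6954
df = 36, t-critical = ±2.719
Decision: reject H₀

Answer: t = -3.6954, reject H₀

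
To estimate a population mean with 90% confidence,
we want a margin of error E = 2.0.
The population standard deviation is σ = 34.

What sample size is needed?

Answer: n = 783

Derivation:
z_0.05 = 1.645
n = (z×σ/E)² = (1.645×34/2.0)²
n = 782.0412
Round up: n = 783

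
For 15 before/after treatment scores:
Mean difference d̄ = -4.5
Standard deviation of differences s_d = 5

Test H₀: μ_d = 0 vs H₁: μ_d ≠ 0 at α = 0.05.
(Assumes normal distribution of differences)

Answer: t = -3.4857, reject H₀

Derivation:
df = n - 1 = 14
SE = s_d/√n = 5/√15 = 1.2910
t = d̄/SE = -4.5/1.2910 = -3.4857
Critical value: t_{0.025,14} = ±2.145
p-value ≈ 0.0036
Decision: reject H₀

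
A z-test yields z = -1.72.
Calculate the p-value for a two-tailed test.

Answer: p-value ≈ 0.0854

Derivation:
For z = -1.72:
p = 2×P(Z > |-1.72|) = 2×(1 - Φ(1.72)) = 0.0854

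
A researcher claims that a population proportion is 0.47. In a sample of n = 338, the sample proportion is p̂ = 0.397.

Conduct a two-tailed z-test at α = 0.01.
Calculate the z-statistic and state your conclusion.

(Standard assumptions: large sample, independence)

H₀: p = 0.47, H₁: p ≠ 0.47
Standard error: SE = √(p₀(1-p₀)/n) = √(0.47×0.53/338) = 0.027147
z-statistic: z = (p̂ - p₀)/SE = (0.397 - 0.47)/0.027147 = -2.6891
Critical value: z_0.005 = ±2.576
p-value = 0.0072
Decision: reject H₀ at α = 0.01

Answer: z = -2.6891, reject H₀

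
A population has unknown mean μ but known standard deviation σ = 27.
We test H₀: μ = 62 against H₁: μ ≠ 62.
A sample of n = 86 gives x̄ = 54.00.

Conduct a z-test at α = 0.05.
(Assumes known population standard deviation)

Answer: z = -2.7477, reject H₀

Derivation:
Standard error: SE = σ/√n = 27/√86 = 2.9115
z-statistic: z = (x̄ - μ₀)/SE = (54.00 - 62)/2.9115 = -2.7477
Critical value: ±1.960
p-value = 0.0060
Decision: reject H₀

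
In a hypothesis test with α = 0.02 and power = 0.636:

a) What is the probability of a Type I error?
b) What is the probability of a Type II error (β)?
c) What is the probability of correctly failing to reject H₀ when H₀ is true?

Answer: a) 0.02, b) 0.364, c) 0.98

Derivation:
a) Type I error probability = α = 0.02
b) Power = P(reject H₀ | H₁ true) = 1 - β = 0.636, so Type II error probability = β = 1 - Power = 0.364
c) P(fail to reject H₀ | H₀ true) = 1 - α = 0.98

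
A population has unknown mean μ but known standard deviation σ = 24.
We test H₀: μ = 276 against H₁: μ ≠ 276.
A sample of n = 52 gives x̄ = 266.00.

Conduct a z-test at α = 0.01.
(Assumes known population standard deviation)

Answer: z = -3.0046, reject H₀

Derivation:
Standard error: SE = σ/√n = 24/√52 = 3.3282
z-statistic: z = (x̄ - μ₀)/SE = (266.00 - 276)/3.3282 = -3.0046
Critical value: ±2.576
p-value = 0.0027
Decision: reject H₀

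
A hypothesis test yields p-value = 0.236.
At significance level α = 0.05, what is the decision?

Answer: fail to reject H₀

Derivation:
Compare p-value to α:
0.236 ≥ 0.05
Decision: fail to reject H₀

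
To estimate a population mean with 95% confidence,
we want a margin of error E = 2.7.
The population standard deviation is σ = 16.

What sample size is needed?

Answer: n = 135

Derivation:
z_0.025 = 1.960
n = (z×σ/E)² = (1.960×16/2.7)²
n = 134.9039
Round up: n = 135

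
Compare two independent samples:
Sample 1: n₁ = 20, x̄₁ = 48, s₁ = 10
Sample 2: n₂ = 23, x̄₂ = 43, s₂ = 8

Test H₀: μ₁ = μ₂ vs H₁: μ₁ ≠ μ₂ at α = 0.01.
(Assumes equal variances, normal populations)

Pooled variance: s²_p = [19×10² + 22×8²]/(41) = 80.6829
s_p = 8.9824
SE = s_p×√(1/n₁ + 1/n₂) = 8.9824×√(1/20 + 1/23) = 2.7463
t = (x̄₁ - x̄₂)/SE = (48 - 43)/2.7463 = 1.8206
df = 41, t-critical = ±2.701
Decision: fail to reject H₀

Answer: t = 1.8206, fail to reject H₀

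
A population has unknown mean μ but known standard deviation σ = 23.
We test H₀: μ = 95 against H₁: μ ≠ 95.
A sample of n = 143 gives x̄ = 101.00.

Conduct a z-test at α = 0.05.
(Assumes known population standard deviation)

Answer: z = 3.1195, reject H₀

Derivation:
Standard error: SE = σ/√n = 23/√143 = 1.9234
z-statistic: z = (x̄ - μ₀)/SE = (101.00 - 95)/1.9234 = 3.1195
Critical value: ±1.960
p-value = 0.0018
Decision: reject H₀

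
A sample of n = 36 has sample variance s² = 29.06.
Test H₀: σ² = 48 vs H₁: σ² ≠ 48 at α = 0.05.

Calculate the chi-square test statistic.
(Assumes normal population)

Answer: χ² = 21.1896, fail to reject H₀

Derivation:
df = n - 1 = 35
χ² = (n-1)s²/σ₀² = 35×29.06/48 = 21.1896
Critical values: χ²_{0.975,35} = 20.569, χ²_{0.025,35} = 53.203
Rejection region: χ² < 20.569 or χ² > 53.203
Decision: fail to reject H₀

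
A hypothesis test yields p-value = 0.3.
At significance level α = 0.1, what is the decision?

Answer: fail to reject H₀

Derivation:
Compare p-value to α:
0.3 ≥ 0.1
Decision: fail to reject H₀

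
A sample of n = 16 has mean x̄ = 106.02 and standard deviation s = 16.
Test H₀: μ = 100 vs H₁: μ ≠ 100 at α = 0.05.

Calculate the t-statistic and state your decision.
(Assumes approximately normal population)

df = n - 1 = 15
SE = s/√n = 16/√16 = 4.0000
t = (x̄ - μ₀)/SE = (106.02 - 100)/4.0000 = 1.5050
Critical value: t_{0.025,15} = ±2.131
p-value ≈ 0.1531
Decision: fail to reject H₀

Answer: t = 1.5050, fail to reject H₀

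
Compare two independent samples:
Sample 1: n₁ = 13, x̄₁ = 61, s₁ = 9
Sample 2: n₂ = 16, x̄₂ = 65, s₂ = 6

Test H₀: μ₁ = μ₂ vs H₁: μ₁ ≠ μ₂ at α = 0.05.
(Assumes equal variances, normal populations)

Answer: t = -1.4315, fail to reject H₀

Derivation:
Pooled variance: s²_p = [12×9² + 15×6²]/(27) = 56.0000
s_p = 7.4833
SE = s_p×√(1/n₁ + 1/n₂) = 7.4833×√(1/13 + 1/16) = 2.7942
t = (x̄₁ - x̄₂)/SE = (61 - 65)/2.7942 = -1.4315
df = 27, t-critical = ±2.052
Decision: fail to reject H₀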